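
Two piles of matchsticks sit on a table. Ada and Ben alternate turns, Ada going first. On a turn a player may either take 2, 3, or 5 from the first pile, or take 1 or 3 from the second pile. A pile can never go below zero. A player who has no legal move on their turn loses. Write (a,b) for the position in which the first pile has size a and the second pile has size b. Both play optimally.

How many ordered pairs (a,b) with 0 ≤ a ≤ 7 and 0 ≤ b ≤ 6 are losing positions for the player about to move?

18

Use the standard recursion: the mover loses at a terminal position; elsewhere, the mover wins exactly when some move hands the opponent an L position.
Every move lowers a or b (never raises either), so fill the grid row by row in increasing a, and left to right within a row: each cell's successors are then already labelled.
      b=0  b=1  b=2  b=3  b=4  b=5  b=6
a=0:    L    W    L    W    L    W    L
a=1:    L    W    L    W    L    W    L
a=2:    W    L    W    L    W    L    W
a=3:    W    L    W    L    W    L    W
a=4:    W    W    W    W    W    W    W
a=5:    W    W    W    W    W    W    W
a=6:    W    W    W    W    W    W    W
a=7:    L    W    L    W    L    W    L
Cells with no legal move (terminal, hence L): (0,0), (1,0).
The remaining L cells, each justified by listing all of its moves:
(0,2): L (sole option (0,1)(W) is W)
(0,4): L (options (0,3)(W), (0,1)(W) are all W)
(0,6): L (options (0,5)(W), (0,3)(W) are all W)
(1,2): L (sole option (1,1)(W) is W)
(1,4): L (options (1,3)(W), (1,1)(W) are all W)
(1,6): L (options (1,5)(W), (1,3)(W) are all W)
(2,1): L (options (0,1)(W), (2,0)(W) are all W)
(2,3): L (options (0,3)(W), (2,2)(W), (2,0)(W) are all W)
(2,5): L (options (0,5)(W), (2,4)(W), (2,2)(W) are all W)
(3,1): L (options (1,1)(W), (0,1)(W), (3,0)(W) are all W)
(3,3): L (options (1,3)(W), (0,3)(W), (3,2)(W), (3,0)(W) are all W)
(3,5): L (options (1,5)(W), (0,5)(W), (3,4)(W), (3,2)(W) are all W)
(7,0): L (options (5,0)(W), (4,0)(W), (2,0)(W) are all W)
(7,2): L (options (5,2)(W), (4,2)(W), (2,2)(W), (7,1)(W) are all W)
(7,4): L (options (5,4)(W), (4,4)(W), (2,4)(W), (7,3)(W), (7,1)(W) are all W)
(7,6): L (options (5,6)(W), (4,6)(W), (2,6)(W), (7,5)(W), (7,3)(W) are all W)
Every other cell has at least one move into one of the L cells above, so it is W.
L cells per row: a=0: 4, a=1: 4, a=2: 3, a=3: 3, a=4: 0, a=5: 0, a=6: 0, a=7: 4; total 18.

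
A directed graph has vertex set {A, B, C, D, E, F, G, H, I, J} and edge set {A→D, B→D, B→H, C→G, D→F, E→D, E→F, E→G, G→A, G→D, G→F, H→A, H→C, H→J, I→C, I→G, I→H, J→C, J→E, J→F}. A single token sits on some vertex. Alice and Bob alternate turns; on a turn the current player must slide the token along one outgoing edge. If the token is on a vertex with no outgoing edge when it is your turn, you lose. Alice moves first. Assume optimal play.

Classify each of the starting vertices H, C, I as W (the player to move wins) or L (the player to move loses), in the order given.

Use the standard recursion: the mover loses at a terminal position; elsewhere, the mover wins exactly when some move hands the opponent an L position.
Every edge goes from a vertex to one that appears earlier in the order F, D, A, G, E, C, J, H, B, I, so processing vertices in that order labels each vertex after all of its successors.
F: no outgoing edge → L
D: W (go to F, an L position)
A: L (sole option D(W) is W)
G: W (go to A, an L position)
E: W (go to F, an L position)
C: L (sole option G(W) is W)
J: W (go to C, an L position)
H: W (go to C, an L position)
B: L (options H(W), D(W) are all W)
I: W (go to C, an L position)

H: W, C: L, I: W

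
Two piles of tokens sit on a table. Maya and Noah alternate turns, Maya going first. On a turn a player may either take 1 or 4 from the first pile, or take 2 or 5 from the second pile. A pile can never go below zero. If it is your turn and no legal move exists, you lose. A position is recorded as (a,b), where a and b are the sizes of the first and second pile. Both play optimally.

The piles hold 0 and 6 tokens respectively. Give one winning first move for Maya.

Use the standard recursion: the mover loses at a terminal position; elsewhere, the mover wins exactly when some move hands the opponent an L position.
No move ever increases a pile, so every position that can arise here has a ≤ 0 and b ≤ 6; it is enough to label the cells with 0 ≤ a ≤ 0 and 0 ≤ b ≤ 6.
Every move lowers a or b (never raises either), so fill the grid row by row in increasing a, and left to right within a row: each cell's successors are then already labelled.
      b=0  b=1  b=2  b=3  b=4  b=5  b=6
a=0:    L    L    W    W    L    W    W
Cells with no legal move (terminal, hence L): (0,0), (0,1).
The remaining L cells, each justified by listing all of its moves:
(0,4): the only move is to (0,2)(W), a W ⇒ L
Every other cell has at least one move into one of the L cells above, so it is W.
From (0,6), the L positions reachable in one move are: (0,4), (0,1). Any move reaching one of these is winning.

Move to (0,4).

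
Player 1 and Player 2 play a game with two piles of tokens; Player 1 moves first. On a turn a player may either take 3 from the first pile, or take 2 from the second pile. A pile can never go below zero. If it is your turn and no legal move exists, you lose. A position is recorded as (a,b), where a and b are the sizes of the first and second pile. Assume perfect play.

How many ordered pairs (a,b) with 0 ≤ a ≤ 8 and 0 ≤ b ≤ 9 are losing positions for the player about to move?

Work bottom-up. With no move the player to move loses. Otherwise the position is W if at least one move leads to an L position for the opponent, and L if every move leads to a W.
Every move lowers a or b (never raises either), so fill the grid row by row in increasing a, and left to right within a row: each cell's successors are then already labelled.
      b=0  b=1  b=2  b=3  b=4  b=5  b=6  b=7  b=8  b=9
a=0:    L    L    W    W    L    L    W    W    L    L
a=1:    L    L    W    W    L    L    W    W    L    L
a=2:    L    L    W    W    L    L    W    W    L    L
a=3:    W    W    L    L    W    W    L    L    W    W
a=4:    W    W    L    L    W    W    L    L    W    W
a=5:    W    W    L    L    W    W    L    L    W    W
a=6:    L    L    W    W    L    L    W    W    L    L
a=7:    L    L    W    W    L    L    W    W    L    L
a=8:    L    L    W    W    L    L    W    W    L    L
Cells with no legal move (terminal, hence L): (0,0), (0,1), (1,0), (1,1), (2,0), (2,1).
The remaining L cells, each justified by listing all of its moves:
(0,4): L (sole option (0,2)(W) is W)
(0,5): L (sole option (0,3)(W) is W)
(0,8): L (sole option (0,6)(W) is W)
(0,9): L (sole option (0,7)(W) is W)
(1,4): L (sole option (1,2)(W) is W)
(1,5): L (sole option (1,3)(W) is W)
(1,8): L (sole option (1,6)(W) is W)
(1,9): L (sole option (1,7)(W) is W)
(2,4): L (sole option (2,2)(W) is W)
(2,5): L (sole option (2,3)(W) is W)
(2,8): L (sole option (2,6)(W) is W)
(2,9): L (sole option (2,7)(W) is W)
(3,2): L (options (0,2)(W), (3,0)(W) are all W)
(3,3): L (options (0,3)(W), (3,1)(W) are all W)
(3,6): L (options (0,6)(W), (3,4)(W) are all W)
(3,7): L (options (0,7)(W), (3,5)(W) are all W)
(4,2): L (options (1,2)(W), (4,0)(W) are all W)
(4,3): L (options (1,3)(W), (4,1)(W) are all W)
(4,6): L (options (1,6)(W), (4,4)(W) are all W)
(4,7): L (options (1,7)(W), (4,5)(W) are all W)
(5,2): L (options (2,2)(W), (5,0)(W) are all W)
(5,3): L (options (2,3)(W), (5,1)(W) are all W)
(5,6): L (options (2,6)(W), (5,4)(W) are all W)
(5,7): L (options (2,7)(W), (5,5)(W) are all W)
(6,0): L (sole option (3,0)(W) is W)
(6,1): L (sole option (3,1)(W) is W)
(6,4): L (options (3,4)(W), (6,2)(W) are all W)
(6,5): L (options (3,5)(W), (6,3)(W) are all W)
(6,8): L (options (3,8)(W), (6,6)(W) are all W)
(6,9): L (options (3,9)(W), (6,7)(W) are all W)
(7,0): L (sole option (4,0)(W) is W)
(7,1): L (sole option (4,1)(W) is W)
(7,4): L (options (4,4)(W), (7,2)(W) are all W)
(7,5): L (options (4,5)(W), (7,3)(W) are all W)
(7,8): L (options (4,8)(W), (7,6)(W) are all W)
(7,9): L (options (4,9)(W), (7,7)(W) are all W)
(8,0): L (sole option (5,0)(W) is W)
(8,1): L (sole option (5,1)(W) is W)
(8,4): L (options (5,4)(W), (8,2)(W) are all W)
(8,5): L (options (5,5)(W), (8,3)(W) are all W)
(8,8): L (options (5,8)(W), (8,6)(W) are all W)
(8,9): L (options (5,9)(W), (8,7)(W) are all W)
Every other cell has at least one move into one of the L cells above, so it is W.
L cells per row: a=0: 6, a=1: 6, a=2: 6, a=3: 4, a=4: 4, a=5: 4, a=6: 6, a=7: 6, a=8: 6; total 48.

48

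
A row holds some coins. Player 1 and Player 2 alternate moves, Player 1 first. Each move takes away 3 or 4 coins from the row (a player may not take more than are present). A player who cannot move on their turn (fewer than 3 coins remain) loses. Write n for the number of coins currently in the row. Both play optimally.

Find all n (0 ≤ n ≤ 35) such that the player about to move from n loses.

Compute win/loss labels from the base case upward. A position with no move is L. Any other position is W if it can reach an L in one move, else L.
n=0: no move → L
n=1: no move → L
n=2: no move → L
n=3: reaches L-position 0 → W
n=4: reaches L-position 1 → W
n=5: reaches L-position 2 → W
n=6: reaches L-position 2 → W
n=7: only reaches 4(W), 3(W), all W → L
n=8: only reaches 5(W), 4(W), all W → L
n=9: only reaches 6(W), 5(W), all W → L
n=10: reaches L-position 7 → W
n=11: reaches L-position 8 → W
n=12: reaches L-position 9 → W
n=13: reaches L-position 9 → W
n=14: only reaches 11(W), 10(W), all W → L
n=15: only reaches 12(W), 11(W), all W → L
n=16: only reaches 13(W), 12(W), all W → L
n=17: reaches L-position 14 → W
n=18: reaches L-position 15 → W
n=19: reaches L-position 16 → W
n=20: reaches L-position 16 → W
n=21: only reaches 18(W), 17(W), all W → L
n=22: only reaches 19(W), 18(W), all W → L
n=23: only reaches 20(W), 19(W), all W → L
n=24: reaches L-position 21 → W
n=25: reaches L-position 22 → W
n=26: reaches L-position 23 → W
n=27: reaches L-position 23 → W
n=28: only reaches 25(W), 24(W), all W → L
n=29: only reaches 26(W), 25(W), all W → L
n=30: only reaches 27(W), 26(W), all W → L
n=31: reaches L-position 28 → W
n=32: reaches L-position 29 → W
n=33: reaches L-position 30 → W
n=34: reaches L-position 30 → W
n=35: only reaches 32(W), 31(W), all W → L
The losing starting values of n are exactly the entries labelled L in this table (16 of them).

0, 1, 2, 7, 8, 9, 14, 15, 16, 21, 22, 23, 28, 29, 30, 35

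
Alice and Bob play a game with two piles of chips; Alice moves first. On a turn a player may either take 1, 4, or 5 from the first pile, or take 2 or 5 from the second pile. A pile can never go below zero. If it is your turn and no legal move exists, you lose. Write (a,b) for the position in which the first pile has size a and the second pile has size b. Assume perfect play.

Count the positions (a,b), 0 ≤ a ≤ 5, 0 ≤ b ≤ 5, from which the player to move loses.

Work bottom-up. With no move the player to move loses. Otherwise the position is W if at least one move leads to an L position for the opponent, and L if every move leads to a W.
Every move lowers a or b (never raises either), so fill the grid row by row in increasing a, and left to right within a row: each cell's successors are then already labelled.
      b=0  b=1  b=2  b=3  b=4  b=5
a=0:    L    L    W    W    L    W
a=1:    W    W    L    L    W    W
a=2:    L    L    W    W    L    W
a=3:    W    W    L    L    W    W
a=4:    W    W    W    W    W    L
a=5:    W    W    W    W    W    W
Cells with no legal move (terminal, hence L): (0,0), (0,1).
The remaining L cells, each justified by listing all of its moves:
(0,4): only reaches (0,2)(W), which is W → L
(1,2): only reaches (0,2)(W), (1,0)(W), all W → L
(1,3): only reaches (0,3)(W), (1,1)(W), all W → L
(2,0): only reaches (1,0)(W), which is W → L
(2,1): only reaches (1,1)(W), which is W → L
(2,4): only reaches (1,4)(W), (2,2)(W), all W → L
(3,2): only reaches (2,2)(W), (3,0)(W), all W → L
(3,3): only reaches (2,3)(W), (3,1)(W), all W → L
(4,5): only reaches (3,5)(W), (0,5)(W), (4,3)(W), (4,0)(W), all W → L
Every other cell has at least one move into one of the L cells above, so it is W.
L cells per row: a=0: 3, a=1: 2, a=2: 3, a=3: 2, a=4: 1, a=5: 0; total 11.

11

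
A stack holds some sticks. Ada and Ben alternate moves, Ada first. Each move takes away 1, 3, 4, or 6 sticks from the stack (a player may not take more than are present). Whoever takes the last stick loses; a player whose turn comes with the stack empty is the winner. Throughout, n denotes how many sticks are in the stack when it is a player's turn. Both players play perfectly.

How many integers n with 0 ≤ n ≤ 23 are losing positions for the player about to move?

7

Classify positions by backward induction: terminal positions (no move available) are W. From any other position, the mover wins iff some move reaches an L.
n=0: no move; the opponent has just taken the last stick and therefore loses → W
n=1: L (sole option 0(W) is W)
n=2: W (go to 1, an L position)
n=3: L (options 2(W), 0(W) are all W)
n=4: W (go to 3, an L position)
n=5: W (go to 1, an L position)
n=6: W (go to 3, an L position)
n=7: W (go to 3, an L position)
n=8: L (options 7(W), 5(W), 4(W), 2(W) are all W)
n=9: W (go to 8, an L position)
n=10: L (options 9(W), 7(W), 6(W), 4(W) are all W)
n=11: W (go to 10, an L position)
n=12: W (go to 8, an L position)
n=13: W (go to 10, an L position)
n=14: W (go to 10, an L position)
n=15: L (options 14(W), 12(W), 11(W), 9(W) are all W)
n=16: W (go to 15, an L position)
n=17: L (options 16(W), 14(W), 13(W), 11(W) are all W)
n=18: W (go to 17, an L position)
n=19: W (go to 15, an L position)
n=20: W (go to 17, an L position)
n=21: W (go to 17, an L position)
n=22: L (options 21(W), 19(W), 18(W), 16(W) are all W)
n=23: W (go to 22, an L position)
L entries with 0 ≤ n ≤ 23: n = 1, 3, 8, 10, 15, 17, 22; that makes 7.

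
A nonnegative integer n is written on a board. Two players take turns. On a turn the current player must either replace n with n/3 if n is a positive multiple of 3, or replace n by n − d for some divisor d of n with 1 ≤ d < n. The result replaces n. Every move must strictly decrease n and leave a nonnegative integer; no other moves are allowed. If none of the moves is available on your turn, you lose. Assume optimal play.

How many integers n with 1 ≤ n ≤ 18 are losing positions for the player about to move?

Classify positions by backward induction: terminal positions (no move available) are L. From any other position, the mover wins iff some move reaches an L.
n=0: no move → L
n=1: no move → L
n=2: can move to 1, which is L ⇒ W
n=3: can move to 1, which is L ⇒ W
n=4: moves to 2(W), 3(W); every one is W ⇒ L
n=5: can move to 4, which is L ⇒ W
n=6: can move to 4, which is L ⇒ W
n=7: the only move is to 6(W), a W ⇒ L
n=8: can move to 4, which is L ⇒ W
n=9: moves to 3(W), 6(W), 8(W); every one is W ⇒ L
n=10: can move to 9, which is L ⇒ W
n=11: the only move is to 10(W), a W ⇒ L
n=12: can move to 4, which is L ⇒ W
n=13: the only move is to 12(W), a W ⇒ L
n=14: can move to 7, which is L ⇒ W
n=15: moves to 5(W), 10(W), 12(W), 14(W); every one is W ⇒ L
n=16: can move to 15, which is L ⇒ W
n=17: the only move is to 16(W), a W ⇒ L
n=18: can move to 9, which is L ⇒ W
L entries with 1 ≤ n ≤ 18 (n=0 is outside the asked range and is not counted): n = 1, 4, 7, 9, 11, 13, 15, 17; that makes 8.

8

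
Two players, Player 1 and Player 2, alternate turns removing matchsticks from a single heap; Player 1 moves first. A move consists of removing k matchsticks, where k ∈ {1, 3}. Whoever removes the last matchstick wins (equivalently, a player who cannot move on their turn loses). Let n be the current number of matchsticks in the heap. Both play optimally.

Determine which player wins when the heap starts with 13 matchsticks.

Player 1 wins.

Label each position W (a win for the player to move) or L (a loss). A position with no legal move is L; any other position is W exactly when some move reaches an L, and L when every move reaches a W.
n=0: no move → L
n=1: can move to 0, which is L ⇒ W
n=2: the only move is to 1(W), a W ⇒ L
n=3: can move to 2, which is L ⇒ W
n=4: moves to 3(W), 1(W); every one is W ⇒ L
n=5: can move to 4, which is L ⇒ W
n=6: moves to 5(W), 3(W); every one is W ⇒ L
n=7: can move to 6, which is L ⇒ W
n=8: moves to 7(W), 5(W); every one is W ⇒ L
n=9: can move to 8, which is L ⇒ W
n=10: moves to 9(W), 7(W); every one is W ⇒ L
n=11: can move to 10, which is L ⇒ W
n=12: moves to 11(W), 9(W); every one is W ⇒ L
n=13: can move to 12, which is L ⇒ W
The starting position 13 is W: Player 1 should remove 1, leaving 12, handing over an L position.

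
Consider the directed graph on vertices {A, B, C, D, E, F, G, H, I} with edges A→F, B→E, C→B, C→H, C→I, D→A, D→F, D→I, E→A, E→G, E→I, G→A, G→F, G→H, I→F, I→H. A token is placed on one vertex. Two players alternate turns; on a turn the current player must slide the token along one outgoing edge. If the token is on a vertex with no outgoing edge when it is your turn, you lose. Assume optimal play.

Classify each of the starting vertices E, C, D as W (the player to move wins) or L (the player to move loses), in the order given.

E: L, C: W, D: W

Use the standard recursion: the mover loses at a terminal position; elsewhere, the mover wins exactly when some move hands the opponent an L position.
Every edge goes from a vertex to one that appears earlier in the order H, F, A, G, I, E, D, B, C, so processing vertices in that order labels each vertex after all of its successors.
H: no outgoing edge → L
F: no outgoing edge → L
A: →F(L), so W
G: →F(L), so W
I: →F(L), so W
E: →I(W), G(W), A(W) — all W, so L
D: →F(L), so W
B: →E(L), so W
C: →H(L), so W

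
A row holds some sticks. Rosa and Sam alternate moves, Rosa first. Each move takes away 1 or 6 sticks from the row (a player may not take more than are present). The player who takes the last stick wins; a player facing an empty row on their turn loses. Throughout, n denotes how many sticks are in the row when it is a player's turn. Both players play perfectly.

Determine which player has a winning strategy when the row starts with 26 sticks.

Rosa wins.

Work bottom-up. With no move the player to move loses. Otherwise the position is W if at least one move leads to an L position for the opponent, and L if every move leads to a W.
n=0: no move → L
n=1: W (go to 0, an L position)
n=2: L (sole option 1(W) is W)
n=3: W (go to 2, an L position)
n=4: L (sole option 3(W) is W)
n=5: W (go to 4, an L position)
n=6: W (go to 0, an L position)
n=7: L (options 6(W), 1(W) are all W)
n=8: W (go to 7, an L position)
n=9: L (options 8(W), 3(W) are all W)
n=10: W (go to 9, an L position)
n=11: L (options 10(W), 5(W) are all W)
n=12: W (go to 11, an L position)
n=13: W (go to 7, an L position)
n=14: L (options 13(W), 8(W) are all W)
n=15: W (go to 14, an L position)
n=16: L (options 15(W), 10(W) are all W)
n=17: W (go to 16, an L position)
n=18: L (options 17(W), 12(W) are all W)
n=19: W (go to 18, an L position)
n=20: W (go to 14, an L position)
n=21: L (options 20(W), 15(W) are all W)
n=22: W (go to 21, an L position)
n=23: L (options 22(W), 17(W) are all W)
n=24: W (go to 23, an L position)
n=25: L (options 24(W), 19(W) are all W)
n=26: W (go to 25, an L position)
From 26 Rosa can remove 1, leaving 25, reaching an L position.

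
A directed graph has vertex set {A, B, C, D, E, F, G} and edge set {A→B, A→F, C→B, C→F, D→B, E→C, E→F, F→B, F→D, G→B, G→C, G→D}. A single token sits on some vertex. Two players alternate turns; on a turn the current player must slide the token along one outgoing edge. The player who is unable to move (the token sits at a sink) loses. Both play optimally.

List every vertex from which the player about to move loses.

Work bottom-up. With no move the player to move loses. Otherwise the position is W if at least one move leads to an L position for the opponent, and L if every move leads to a W.
Every edge goes from a vertex to one that appears earlier in the order B, D, F, C, A, G, E, so processing vertices in that order labels each vertex after all of its successors.
B: no outgoing edge → L
D: reaches L-position B → W
F: reaches L-position B → W
C: reaches L-position B → W
A: reaches L-position B → W
G: reaches L-position B → W
E: only reaches C(W), F(W), all W → L
The losing starting vertices are exactly the entries labelled L in this table (2 of them).

B, E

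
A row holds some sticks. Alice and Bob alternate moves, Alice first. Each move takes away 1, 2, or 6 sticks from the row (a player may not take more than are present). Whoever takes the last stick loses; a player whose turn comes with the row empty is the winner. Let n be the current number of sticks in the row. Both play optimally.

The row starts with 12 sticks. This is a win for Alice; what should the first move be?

Work bottom-up. With no move the player to move wins. Otherwise the position is W if at least one move leads to an L position for the opponent, and L if every move leads to a W.
n=0: no move; the opponent has just taken the last stick and therefore loses → W
n=1: →0(W) only, which is W, so L
n=2: →1(L), so W
n=3: →1(L), so W
n=4: →3(W), 2(W) — all W, so L
n=5: →4(L), so W
n=6: →4(L), so W
n=7: →1(L), so W
n=8: →7(W), 6(W), 2(W) — all W, so L
n=9: →8(L), so W
n=10: →8(L), so W
n=11: →10(W), 9(W), 5(W) — all W, so L
n=12: →11(L), so W
From 12, the L positions reachable in one move are: 11.

Remove 1, leaving 11.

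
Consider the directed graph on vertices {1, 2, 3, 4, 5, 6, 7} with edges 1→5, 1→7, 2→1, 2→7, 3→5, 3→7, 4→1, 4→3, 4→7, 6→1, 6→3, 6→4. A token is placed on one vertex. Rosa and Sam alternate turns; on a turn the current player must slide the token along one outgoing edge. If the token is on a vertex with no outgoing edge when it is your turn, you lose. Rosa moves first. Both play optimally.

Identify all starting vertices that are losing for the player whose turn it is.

5, 6, 7

Label each position W (a win for the player to move) or L (a loss). A position with no legal move is L; any other position is W exactly when some move reaches an L, and L when every move reaches a W.
Every edge goes from a vertex to one that appears earlier in the order 7, 5, 1, 2, 3, 4, 6, so processing vertices in that order labels each vertex after all of its successors.
7: no outgoing edge → L
5: no outgoing edge → L
1: reaches L-position 5 → W
2: reaches L-position 7 → W
3: reaches L-position 5 → W
4: reaches L-position 7 → W
6: only reaches 4(W), 3(W), 1(W), all W → L
The losing starting vertices are exactly the entries labelled L in this table (3 of them).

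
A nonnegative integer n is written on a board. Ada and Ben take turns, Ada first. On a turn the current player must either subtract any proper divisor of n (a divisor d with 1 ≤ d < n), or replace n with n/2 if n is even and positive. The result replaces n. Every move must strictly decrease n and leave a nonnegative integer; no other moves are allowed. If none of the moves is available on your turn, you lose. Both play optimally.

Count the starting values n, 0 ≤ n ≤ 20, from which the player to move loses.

Label each position W (a win for the player to move) or L (a loss). A position with no legal move is L; any other position is W exactly when some move reaches an L, and L when every move reaches a W.
n=0: no move → L
n=1: no move → L
n=2: →1(L), so W
n=3: →2(W) only, which is W, so L
n=4: →3(L), so W
n=5: →4(W) only, which is W, so L
n=6: →3(L), so W
n=7: →6(W) only, which is W, so L
n=8: →7(L), so W
n=9: →6(W), 8(W) — all W, so L
n=10: →5(L), so W
n=11: →10(W) only, which is W, so L
n=12: →9(L), so W
n=13: →12(W) only, which is W, so L
n=14: →7(L), so W
n=15: →10(W), 12(W), 14(W) — all W, so L
n=16: →15(L), so W
n=17: →16(W) only, which is W, so L
n=18: →9(L), so W
n=19: →18(W) only, which is W, so L
n=20: →15(L), so W
L entries with 0 ≤ n ≤ 20: n = 0, 1, 3, 5, 7, 9, 11, 13, 15, 17, 19; that makes 11.

11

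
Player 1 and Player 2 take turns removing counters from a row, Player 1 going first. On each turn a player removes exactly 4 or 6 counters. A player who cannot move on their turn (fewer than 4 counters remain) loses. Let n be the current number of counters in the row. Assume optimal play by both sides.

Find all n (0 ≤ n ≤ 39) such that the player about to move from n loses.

0, 1, 2, 3, 10, 11, 12, 13, 20, 21, 22, 23, 30, 31, 32, 33

Use the standard recursion: the mover loses at a terminal position; elsewhere, the mover wins exactly when some move hands the opponent an L position.
n=0: no move → L
n=1: no move → L
n=2: no move → L
n=3: no move → L
n=4: W (go to 0, an L position)
n=5: W (go to 1, an L position)
n=6: W (go to 2, an L position)
n=7: W (go to 3, an L position)
n=8: W (go to 2, an L position)
n=9: W (go to 3, an L position)
n=10: L (options 6(W), 4(W) are all W)
n=11: L (options 7(W), 5(W) are all W)
n=12: L (options 8(W), 6(W) are all W)
n=13: L (options 9(W), 7(W) are all W)
n=14: W (go to 10, an L position)
n=15: W (go to 11, an L position)
n=16: W (go to 12, an L position)
n=17: W (go to 13, an L position)
n=18: W (go to 12, an L position)
n=19: W (go to 13, an L position)
n=20: L (options 16(W), 14(W) are all W)
n=21: L (options 17(W), 15(W) are all W)
n=22: L (options 18(W), 16(W) are all W)
n=23: L (options 19(W), 17(W) are all W)
n=24: W (go to 20, an L position)
n=25: W (go to 21, an L position)
n=26: W (go to 22, an L position)
n=27: W (go to 23, an L position)
n=28: W (go to 22, an L position)
n=29: W (go to 23, an L position)
n=30: L (options 26(W), 24(W) are all W)
n=31: L (options 27(W), 25(W) are all W)
n=32: L (options 28(W), 26(W) are all W)
n=33: L (options 29(W), 27(W) are all W)
n=34: W (go to 30, an L position)
n=35: W (go to 31, an L position)
n=36: W (go to 32, an L position)
n=37: W (go to 33, an L position)
n=38: W (go to 32, an L position)
n=39: W (go to 33, an L position)
The losing starting values of n are exactly the entries labelled L in this table (16 of them).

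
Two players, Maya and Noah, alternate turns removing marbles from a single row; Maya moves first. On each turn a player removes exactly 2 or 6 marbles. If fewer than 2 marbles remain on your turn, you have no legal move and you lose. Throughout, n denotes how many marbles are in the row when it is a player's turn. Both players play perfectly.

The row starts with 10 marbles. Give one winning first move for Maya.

Use the standard recursion: the mover loses at a terminal position; elsewhere, the mover wins exactly when some move hands the opponent an L position.
n=0: no move → L
n=1: no move → L
n=2: reaches L-position 0 → W
n=3: reaches L-position 1 → W
n=4: only reaches 2(W), which is W → L
n=5: only reaches 3(W), which is W → L
n=6: reaches L-position 4 → W
n=7: reaches L-position 5 → W
n=8: only reaches 6(W), 2(W), all W → L
n=9: only reaches 7(W), 3(W), all W → L
n=10: reaches L-position 8 → W
From 10, the L positions reachable in one move are: 8, 4. Any move reaching one of these is winning.

Remove 2, leaving 8.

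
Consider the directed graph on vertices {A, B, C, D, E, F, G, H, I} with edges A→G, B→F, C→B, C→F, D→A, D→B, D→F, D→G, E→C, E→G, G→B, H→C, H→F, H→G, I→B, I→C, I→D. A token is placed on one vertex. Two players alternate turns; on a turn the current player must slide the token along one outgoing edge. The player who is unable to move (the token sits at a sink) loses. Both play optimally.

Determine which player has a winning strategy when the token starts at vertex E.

Work bottom-up. With no move the player to move loses. Otherwise the position is W if at least one move leads to an L position for the opponent, and L if every move leads to a W.
Every edge goes from a vertex to one that appears earlier in the order F, B, C, G, H, A, D, E, I, so processing vertices in that order labels each vertex after all of its successors.
F: no outgoing edge → L
B: can move to F, which is L ⇒ W
C: can move to F, which is L ⇒ W
G: the only move is to B(W), a W ⇒ L
H: can move to G, which is L ⇒ W
A: can move to G, which is L ⇒ W
D: can move to G, which is L ⇒ W
E: can move to G, which is L ⇒ W
I: moves to D(W), C(W), B(W); every one is W ⇒ L
From E the player to move can move to G, reaching an L position.

The first player wins.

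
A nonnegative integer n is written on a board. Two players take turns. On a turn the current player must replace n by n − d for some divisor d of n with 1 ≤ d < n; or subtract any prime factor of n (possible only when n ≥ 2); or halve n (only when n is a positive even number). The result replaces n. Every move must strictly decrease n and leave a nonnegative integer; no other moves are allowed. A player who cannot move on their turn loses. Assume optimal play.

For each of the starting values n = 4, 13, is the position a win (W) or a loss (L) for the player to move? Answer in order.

Classify positions by backward induction: terminal positions (no move available) are L. From any other position, the mover wins iff some move reaches an L.
n=0: no move → L
n=1: no move → L
n=2: →0(L), so W
n=3: →0(L), so W
n=4: →2(W), 3(W) — all W, so L
n=5: →0(L), so W
n=6: →4(L), so W
n=7: →0(L), so W
n=8: →4(L), so W
n=9: →6(W), 8(W) — all W, so L
n=10: →9(L), so W
n=11: →0(L), so W
n=12: →9(L), so W
n=13: →0(L), so W

4: L, 13: W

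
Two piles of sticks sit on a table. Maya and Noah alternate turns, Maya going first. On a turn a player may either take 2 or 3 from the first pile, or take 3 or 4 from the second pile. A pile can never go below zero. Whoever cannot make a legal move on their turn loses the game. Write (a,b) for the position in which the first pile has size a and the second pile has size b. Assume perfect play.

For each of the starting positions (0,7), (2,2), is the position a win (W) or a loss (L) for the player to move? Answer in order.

Compute win/loss labels from the base case upward. A position with no move is L. Any other position is W if it can reach an L in one move, else L.
No move ever increases a pile, so every position that can arise here has a ≤ 2 and b ≤ 7; it is enough to label the cells with 0 ≤ a ≤ 2 and 0 ≤ b ≤ 7.
Every move lowers a or b (never raises either), so fill the grid row by row in increasing a, and left to right within a row: each cell's successors are then already labelled.
      b=0  b=1  b=2  b=3  b=4  b=5  b=6  b=7
a=0:    L    L    L    W    W    W    W    L
a=1:    L    L    L    W    W    W    W    L
a=2:    W    W    W    L    L    L    W    W
Cells with no legal move (terminal, hence L): (0,0), (0,1), (0,2), (1,0), (1,1), (1,2).
The remaining L cells, each justified by listing all of its moves:
(0,7): only reaches (0,4)(W), (0,3)(W), all W → L
(1,7): only reaches (1,4)(W), (1,3)(W), all W → L
(2,3): only reaches (0,3)(W), (2,0)(W), all W → L
(2,4): only reaches (0,4)(W), (2,1)(W), (2,0)(W), all W → L
(2,5): only reaches (0,5)(W), (2,2)(W), (2,1)(W), all W → L
Every other cell has at least one move into one of the L cells above, so it is W.
(0,7): one of the L cells justified above, so L
(2,2): the move to (0,2) reaches an L cell, so W

(0,7): L, (2,2): W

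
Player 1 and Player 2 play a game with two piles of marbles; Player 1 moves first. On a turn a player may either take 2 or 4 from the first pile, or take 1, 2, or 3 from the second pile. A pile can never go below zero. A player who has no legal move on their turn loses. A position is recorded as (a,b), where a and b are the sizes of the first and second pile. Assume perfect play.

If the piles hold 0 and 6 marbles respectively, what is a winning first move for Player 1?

Label each position W (a win for the player to move) or L (a loss). A position with no legal move is L; any other position is W exactly when some move reaches an L, and L when every move reaches a W.
No move ever increases a pile, so every position that can arise here has a ≤ 0 and b ≤ 6; it is enough to label the cells with 0 ≤ a ≤ 0 and 0 ≤ b ≤ 6.
Every move lowers a or b (never raises either), so fill the grid row by row in increasing a, and left to right within a row: each cell's successors are then already labelled.
      b=0  b=1  b=2  b=3  b=4  b=5  b=6
a=0:    L    W    W    W    L    W    W
Cells with no legal move (terminal, hence L): (0,0).
The remaining L cells, each justified by listing all of its moves:
(0,4): only reaches (0,3)(W), (0,2)(W), (0,1)(W), all W → L
Every other cell has at least one move into one of the L cells above, so it is W.
From (0,6), the L positions reachable in one move are: (0,4).

Move to (0,4).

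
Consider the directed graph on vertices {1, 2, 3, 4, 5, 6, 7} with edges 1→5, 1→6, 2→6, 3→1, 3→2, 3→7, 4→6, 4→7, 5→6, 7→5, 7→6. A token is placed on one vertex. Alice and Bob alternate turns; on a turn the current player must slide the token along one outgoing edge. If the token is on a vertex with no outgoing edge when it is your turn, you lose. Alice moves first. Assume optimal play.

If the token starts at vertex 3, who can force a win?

Work bottom-up. With no move the player to move loses. Otherwise the position is W if at least one move leads to an L position for the opponent, and L if every move leads to a W.
Every edge goes from a vertex to one that appears earlier in the order 6, 5, 7, 1, 2, 4, 3, so processing vertices in that order labels each vertex after all of its successors.
6: no outgoing edge → L
5: can move to 6, which is L ⇒ W
7: can move to 6, which is L ⇒ W
1: can move to 6, which is L ⇒ W
2: can move to 6, which is L ⇒ W
4: can move to 6, which is L ⇒ W
3: moves to 2(W), 1(W), 7(W); every one is W ⇒ L
Every move from 3 reaches a W position, so the mover loses.

Bob wins.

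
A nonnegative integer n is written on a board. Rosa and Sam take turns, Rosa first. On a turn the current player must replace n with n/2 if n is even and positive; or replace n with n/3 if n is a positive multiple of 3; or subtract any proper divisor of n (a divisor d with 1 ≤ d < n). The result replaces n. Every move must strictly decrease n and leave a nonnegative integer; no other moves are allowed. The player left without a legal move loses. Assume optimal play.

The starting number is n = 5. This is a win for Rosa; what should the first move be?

Label each position W (a win for the player to move) or L (a loss). A position with no legal move is L; any other position is W exactly when some move reaches an L, and L when every move reaches a W.
n=0: no move → L
n=1: no move → L
n=2: →1(L), so W
n=3: →1(L), so W
n=4: →2(W), 3(W) — all W, so L
n=5: →4(L), so W
From 5, the L positions reachable in one move are: 4.

Move to 4.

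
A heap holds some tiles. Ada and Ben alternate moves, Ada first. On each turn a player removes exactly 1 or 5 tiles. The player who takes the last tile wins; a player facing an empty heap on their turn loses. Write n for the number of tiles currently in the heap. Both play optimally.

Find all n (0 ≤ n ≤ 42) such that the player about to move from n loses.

0, 2, 4, 6, 8, 10, 12, 14, 16, 18, 20, 22, 24, 26, 28, 30, 32, 34, 36, 38, 40, 42

Build the W/L table. Terminal = L. A non-terminal position is W if it has a move to some L; otherwise it is L.
n=0: no move → L
n=1: W (go to 0, an L position)
n=2: L (sole option 1(W) is W)
n=3: W (go to 2, an L position)
n=4: L (sole option 3(W) is W)
n=5: W (go to 4, an L position)
n=6: L (options 5(W), 1(W) are all W)
n=7: W (go to 6, an L position)
n=8: L (options 7(W), 3(W) are all W)
n=9: W (go to 8, an L position)
n=10: L (options 9(W), 5(W) are all W)
n=11: W (go to 10, an L position)
n=12: L (options 11(W), 7(W) are all W)
n=13: W (go to 12, an L position)
n=14: L (options 13(W), 9(W) are all W)
n=15: W (go to 14, an L position)
n=16: L (options 15(W), 11(W) are all W)
n=17: W (go to 16, an L position)
n=18: L (options 17(W), 13(W) are all W)
n=19: W (go to 18, an L position)
n=20: L (options 19(W), 15(W) are all W)
n=21: W (go to 20, an L position)
n=22: L (options 21(W), 17(W) are all W)
n=23: W (go to 22, an L position)
n=24: L (options 23(W), 19(W) are all W)
n=25: W (go to 24, an L position)
n=26: L (options 25(W), 21(W) are all W)
n=27: W (go to 26, an L position)
n=28: L (options 27(W), 23(W) are all W)
n=29: W (go to 28, an L position)
n=30: L (options 29(W), 25(W) are all W)
n=31: W (go to 30, an L position)
n=32: L (options 31(W), 27(W) are all W)
n=33: W (go to 32, an L position)
n=34: L (options 33(W), 29(W) are all W)
n=35: W (go to 34, an L position)
n=36: L (options 35(W), 31(W) are all W)
n=37: W (go to 36, an L position)
n=38: L (options 37(W), 33(W) are all W)
n=39: W (go to 38, an L position)
n=40: L (options 39(W), 35(W) are all W)
n=41: W (go to 40, an L position)
n=42: L (options 41(W), 37(W) are all W)
Reading off the rows marked L gives the requested list; there are 22 such values of n.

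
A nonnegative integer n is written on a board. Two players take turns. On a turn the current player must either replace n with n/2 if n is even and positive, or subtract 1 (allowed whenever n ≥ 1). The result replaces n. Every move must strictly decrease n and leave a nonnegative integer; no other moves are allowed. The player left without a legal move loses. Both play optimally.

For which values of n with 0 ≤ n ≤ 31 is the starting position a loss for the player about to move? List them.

Use the standard recursion: the mover loses at a terminal position; elsewhere, the mover wins exactly when some move hands the opponent an L position.
n=0: no move → L
n=1: reaches L-position 0 → W
n=2: only reaches 1(W), which is W → L
n=3: reaches L-position 2 → W
n=4: reaches L-position 2 → W
n=5: only reaches 4(W), which is W → L
n=6: reaches L-position 5 → W
n=7: only reaches 6(W), which is W → L
n=8: reaches L-position 7 → W
n=9: only reaches 8(W), which is W → L
n=10: reaches L-position 5 → W
n=11: only reaches 10(W), which is W → L
n=12: reaches L-position 11 → W
n=13: only reaches 12(W), which is W → L
n=14: reaches L-position 7 → W
n=15: only reaches 14(W), which is W → L
n=16: reaches L-position 15 → W
n=17: only reaches 16(W), which is W → L
n=18: reaches L-position 9 → W
n=19: only reaches 18(W), which is W → L
n=20: reaches L-position 19 → W
n=21: only reaches 20(W), which is W → L
n=22: reaches L-position 11 → W
n=23: only reaches 22(W), which is W → L
n=24: reaches L-position 23 → W
n=25: only reaches 24(W), which is W → L
n=26: reaches L-position 13 → W
n=27: only reaches 26(W), which is W → L
n=28: reaches L-position 27 → W
n=29: only reaches 28(W), which is W → L
n=30: reaches L-position 15 → W
n=31: only reaches 30(W), which is W → L
Reading off the rows marked L gives the requested list; there are 16 such values of n.

0, 2, 5, 7, 9, 11, 13, 15, 17, 19, 21, 23, 25, 27, 29, 31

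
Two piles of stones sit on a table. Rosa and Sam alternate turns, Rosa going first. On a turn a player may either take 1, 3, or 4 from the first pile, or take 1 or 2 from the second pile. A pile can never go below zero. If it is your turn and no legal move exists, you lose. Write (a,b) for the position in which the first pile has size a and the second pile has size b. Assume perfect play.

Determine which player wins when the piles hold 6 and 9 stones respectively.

Classify positions by backward induction: terminal positions (no move available) are L. From any other position, the mover wins iff some move reaches an L.
No move ever increases a pile, so every position that can arise here has a ≤ 6 and b ≤ 9; it is enough to label the cells with 0 ≤ a ≤ 6 and 0 ≤ b ≤ 9.
Every move lowers a or b (never raises either), so fill the grid row by row in increasing a, and left to right within a row: each cell's successors are then already labelled.
      b=0  b=1  b=2  b=3  b=4  b=5  b=6  b=7  b=8  b=9
a=0:    L    W    W    L    W    W    L    W    W    L
a=1:    W    L    W    W    L    W    W    L    W    W
a=2:    L    W    W    L    W    W    L    W    W    L
a=3:    W    L    W    W    L    W    W    L    W    W
a=4:    W    W    L    W    W    L    W    W    L    W
a=5:    W    W    W    W    W    W    W    W    W    W
a=6:    W    W    L    W    W    L    W    W    L    W
Cells with no legal move (terminal, hence L): (0,0).
The remaining L cells, each justified by listing all of its moves:
(0,3): L (options (0,2)(W), (0,1)(W) are all W)
(0,6): L (options (0,5)(W), (0,4)(W) are all W)
(0,9): L (options (0,8)(W), (0,7)(W) are all W)
(1,1): L (options (0,1)(W), (1,0)(W) are all W)
(1,4): L (options (0,4)(W), (1,3)(W), (1,2)(W) are all W)
(1,7): L (options (0,7)(W), (1,6)(W), (1,5)(W) are all W)
(2,0): L (sole option (1,0)(W) is W)
(2,3): L (options (1,3)(W), (2,2)(W), (2,1)(W) are all W)
(2,6): L (options (1,6)(W), (2,5)(W), (2,4)(W) are all W)
(2,9): L (options (1,9)(W), (2,8)(W), (2,7)(W) are all W)
(3,1): L (options (2,1)(W), (0,1)(W), (3,0)(W) are all W)
(3,4): L (options (2,4)(W), (0,4)(W), (3,3)(W), (3,2)(W) are all W)
(3,7): L (options (2,7)(W), (0,7)(W), (3,6)(W), (3,5)(W) are all W)
(4,2): L (options (3,2)(W), (1,2)(W), (0,2)(W), (4,1)(W), (4,0)(W) are all W)
(4,5): L (options (3,5)(W), (1,5)(W), (0,5)(W), (4,4)(W), (4,3)(W) are all W)
(4,8): L (options (3,8)(W), (1,8)(W), (0,8)(W), (4,7)(W), (4,6)(W) are all W)
(6,2): L (options (5,2)(W), (3,2)(W), (2,2)(W), (6,1)(W), (6,0)(W) are all W)
(6,5): L (options (5,5)(W), (3,5)(W), (2,5)(W), (6,4)(W), (6,3)(W) are all W)
(6,8): L (options (5,8)(W), (3,8)(W), (2,8)(W), (6,7)(W), (6,6)(W) are all W)
Every other cell has at least one move into one of the L cells above, so it is W.
The starting position (6,9) is W: Rosa should move to (2,9), handing over an L position.

Rosa wins.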